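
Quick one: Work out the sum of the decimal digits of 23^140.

808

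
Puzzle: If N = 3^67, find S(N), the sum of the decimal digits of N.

162

3^67 = 92709463147897837085761925410587
Sum of its 32 digits: 162.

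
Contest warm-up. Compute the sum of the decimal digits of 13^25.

121

13^25 = 7056410014866816666030739693
Sum of its 28 digits: 121.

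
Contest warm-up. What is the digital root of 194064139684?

1

1+9+4+0+6+4+1+3+9+6+8+4 = 55
5+5 = 10
1+0 = 1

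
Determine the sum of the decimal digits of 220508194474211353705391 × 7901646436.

220508194474211353705391 × 7901646436 = 1742377788975947036916938189136476
Sum of its 34 digits: 185.

185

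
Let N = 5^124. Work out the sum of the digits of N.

5^124 = 470197740328915003187494614888898271127466222708835008603500682511366903781890869140625
Sum of its 87 digits: 382.

382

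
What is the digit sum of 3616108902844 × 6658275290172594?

3616108902844 × 6658275290172594 = 24077048554379334624737457336
Sum of its 29 digits: 132.

132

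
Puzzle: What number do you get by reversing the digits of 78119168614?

Reversing 78119168614 gives 41686191187.

41686191187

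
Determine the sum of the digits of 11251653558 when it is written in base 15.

68

11251653558 in base 15 is 45CBED423.
Digit sum: 4+5+12+11+14+13+4+2+3 = 68.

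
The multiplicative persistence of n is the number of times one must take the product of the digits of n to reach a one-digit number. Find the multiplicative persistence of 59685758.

2

59685758 → 3024000 → 0 (2 steps)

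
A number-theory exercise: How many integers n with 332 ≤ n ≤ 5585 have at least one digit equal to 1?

The integers in [332, 5585] that have at least one digit equal to 1: 341, 351, 361, 371, 381, 391, …, 5571, 5581.
2127 qualify.

2127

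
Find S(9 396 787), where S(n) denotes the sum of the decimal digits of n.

49

9+3+9+6+7+8+7 = 49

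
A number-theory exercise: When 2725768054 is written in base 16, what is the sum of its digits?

2725768054 in base 16 is A277EB76.
Digit sum: 10+2+7+7+14+11+7+6 = 64.

64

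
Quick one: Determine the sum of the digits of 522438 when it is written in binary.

12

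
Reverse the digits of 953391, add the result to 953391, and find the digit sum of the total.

Reversal of 953391 is 193359; 953391 + 193359 = 1146750.
Digit sum of 1146750: 1+1+4+6+7+5+0 = 24.

24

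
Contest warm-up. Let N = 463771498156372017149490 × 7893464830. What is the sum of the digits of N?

153

463771498156372017149490 × 7893464830 = 3660764009853732357765656167436700
Sum of its 34 digits: 153.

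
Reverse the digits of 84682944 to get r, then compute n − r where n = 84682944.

Reverse of 84682944 is 44928648.
84682944 − 44928648 = 39754296

39754296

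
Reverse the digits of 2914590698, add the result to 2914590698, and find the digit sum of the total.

52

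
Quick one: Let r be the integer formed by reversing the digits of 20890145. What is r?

Reversing 20890145 gives 54109802.

54109802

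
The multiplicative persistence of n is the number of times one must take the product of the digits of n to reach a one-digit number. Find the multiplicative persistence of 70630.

1

70630 → 0 (1 step)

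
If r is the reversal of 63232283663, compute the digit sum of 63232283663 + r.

Reversal of 63232283663 is 36638223236; 63232283663 + 36638223236 = 99870506899.
Digit sum of 99870506899: 9+9+8+7+0+5+0+6+8+9+9 = 70.

70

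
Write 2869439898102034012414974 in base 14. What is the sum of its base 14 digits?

159

2869439898102034012414974 in base 14 is 2641C9A5C7C1BB2AC74C90.
Digit sum: 2+6+4+1+12+9+10+5+12+7+12+1+11+11+2+10+12+7+4+12+9+0 = 159.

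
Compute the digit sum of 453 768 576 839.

71

4+5+3+7+6+8+5+7+6+8+3+9 = 71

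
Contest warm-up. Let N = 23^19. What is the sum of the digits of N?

23^19 = 74615470927590710561908487
Sum of its 26 digits: 122.

122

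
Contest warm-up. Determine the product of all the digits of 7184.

224

7×1×8×4 = 224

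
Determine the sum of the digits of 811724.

8+1+1+7+2+4 = 23

23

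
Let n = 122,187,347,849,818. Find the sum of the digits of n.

73

1+2+2+1+8+7+3+4+7+8+4+9+8+1+8 = 73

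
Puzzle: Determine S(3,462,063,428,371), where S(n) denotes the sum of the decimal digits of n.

49

3+4+6+2+0+6+3+4+2+8+3+7+1 = 49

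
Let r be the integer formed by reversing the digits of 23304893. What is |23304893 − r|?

Reverse of 23304893 is 39840332.
|23304893 − 39840332| = 16535439

16535439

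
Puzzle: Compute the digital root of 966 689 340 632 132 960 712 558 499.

7

9+6+6+6+8+9+3+4+0+6+3+2+1+3+2+9+6+0+7+1+2+5+5+8+4+9+9 = 133
1+3+3 = 7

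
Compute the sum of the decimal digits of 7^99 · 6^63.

7^99 · 6^63 = 4877920698197271835763540219764985118826856284301412775845567651593323717083487064422013756761461222517949247678306465516836553228288
Sum of its 133 digits: 621.

621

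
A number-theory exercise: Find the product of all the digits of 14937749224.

3048192

1×4×9×3×7×7×4×9×2×2×4 = 3048192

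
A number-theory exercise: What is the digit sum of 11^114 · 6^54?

11^114 · 6^54 = 54819318065441241011051810011780540019478314769550672454717357961734955579808761760974699226368557159734409900423264776339239035052748525832721370920548183310336
Sum of its 161 digits: 693.

693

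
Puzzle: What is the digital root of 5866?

7

5+8+6+6 = 25
2+5 = 7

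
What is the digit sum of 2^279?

350

2^279 = 971334446112864535459730953411759453321203419526069760625906204869452142602604249088
Sum of its 84 digits: 350.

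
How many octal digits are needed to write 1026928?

1026928 in base 8 is 3725560, which has 7 digits.

7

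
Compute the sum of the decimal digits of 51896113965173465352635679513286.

5+1+8+9+6+1+1+3+9+6+5+1+7+3+4+6+5+3+5+2+6+3+5+6+7+9+5+1+3+2+8+6 = 151

151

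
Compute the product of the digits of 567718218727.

18439680

5×6×7×7×1×8×2×1×8×7×2×7 = 18439680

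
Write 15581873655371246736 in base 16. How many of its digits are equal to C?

1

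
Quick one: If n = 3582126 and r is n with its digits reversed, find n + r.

9794979

Reverse of 3582126 is 6212853.
3582126 + 6212853 = 9794979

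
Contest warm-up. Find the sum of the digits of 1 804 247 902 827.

1+8+0+4+2+4+7+9+0+2+8+2+7 = 54

54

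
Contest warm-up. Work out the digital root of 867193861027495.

8+6+7+1+9+3+8+6+1+0+2+7+4+9+5 = 76
7+6 = 13
1+3 = 4
(Equivalently, 867193861027495 mod 9 = 4.)

4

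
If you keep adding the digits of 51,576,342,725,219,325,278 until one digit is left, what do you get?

5

5+1+5+7+6+3+4+2+7+2+5+2+1+9+3+2+5+2+7+8 = 86
8+6 = 14
1+4 = 5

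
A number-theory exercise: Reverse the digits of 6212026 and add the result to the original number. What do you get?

12414152

Reverse of 6212026 is 6202126.
6212026 + 6202126 = 12414152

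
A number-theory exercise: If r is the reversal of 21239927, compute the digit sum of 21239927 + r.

Reversal of 21239927 is 72993212; 21239927 + 72993212 = 94233139.
Digit sum of 94233139: 9+4+2+3+3+1+3+9 = 34.

34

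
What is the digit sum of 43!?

180

43! = 60415263063373835637355132068513997507264512000000000
Sum of its 53 digits: 180.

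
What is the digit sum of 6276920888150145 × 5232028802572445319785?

6276920888150145 × 5232028802572445319785 = 32841030878270173125558545971619118825
Sum of its 38 digits: 162.

162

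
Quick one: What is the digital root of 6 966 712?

6+9+6+6+7+1+2 = 37
3+7 = 10
1+0 = 1

1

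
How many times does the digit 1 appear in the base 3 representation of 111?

3

111 in base 3 is 11010.
The digit 1 appears 3 times.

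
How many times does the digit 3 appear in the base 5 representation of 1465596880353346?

1465596880353346 in base 5 is 3014044314402332301341.
The digit 3 appears 6 times.

6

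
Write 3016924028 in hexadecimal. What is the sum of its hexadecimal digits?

68

3016924028 in base 16 is B3D29B7C.
Digit sum: 11+3+13+2+9+11+7+12 = 68.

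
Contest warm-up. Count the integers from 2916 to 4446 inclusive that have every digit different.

773

The integers in [2916, 4446] that have every digit different: 2916, 2917, 2918, 2930, 2931, 2934, …, 4397, 4398.
773 qualify.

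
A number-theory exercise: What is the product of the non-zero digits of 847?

224

8×4×7 = 224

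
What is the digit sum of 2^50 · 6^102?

2^50 · 6^102 = 26480569584142122335125997251794830170528546299682126343021397392367412756083989959207985086464
Sum of its 95 digits: 441.

441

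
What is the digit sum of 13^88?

13^88 = 106417978041190602791946491060293881007083613449188338481130625710173112177685960349236066114669921
Sum of its 99 digits: 409.

409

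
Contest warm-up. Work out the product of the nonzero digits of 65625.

1800

6×5×6×2×5 = 1800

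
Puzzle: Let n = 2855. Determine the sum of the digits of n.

2+8+5+5 = 20

20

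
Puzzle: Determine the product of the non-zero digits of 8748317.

37632

8×7×4×8×3×1×7 = 37632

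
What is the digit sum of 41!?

41! = 33452526613163807108170062053440751665152000000000
Sum of its 50 digits: 144.

144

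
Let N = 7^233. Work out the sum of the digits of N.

940

7^233 = 80880406126746157786191814867972189757036491127884832837100757294884672131477879928879866249980234642318011579582009508909293535386497307744849509530379831390363657543343437546408911331284057934407
Sum of its 197 digits: 940.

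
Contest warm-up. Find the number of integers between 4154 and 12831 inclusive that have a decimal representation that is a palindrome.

The integers in [4154, 12831] that have a decimal representation that is a palindrome: 4224, 4334, 4444, 4554, 4664, 4774, …, 12721, 12821.
87 qualify.

87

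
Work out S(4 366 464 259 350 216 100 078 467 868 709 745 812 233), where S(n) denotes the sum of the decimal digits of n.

4+3+6+6+4+6+4+2+5+9+3+5+0+2+1+6+1+0+0+0+7+8+4+6+7+8+6+8+7+0+9+7+4+5+8+1+2+2+3+3 = 172

172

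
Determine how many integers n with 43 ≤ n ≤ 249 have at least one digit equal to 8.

39

The integers in [43, 249] that have at least one digit equal to 8: 48, 58, 68, 78, 80, 81, …, 238, 248.
39 qualify.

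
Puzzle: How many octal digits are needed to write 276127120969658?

276127120969658 in base 8 is 7662133275247672, which has 16 digits.

16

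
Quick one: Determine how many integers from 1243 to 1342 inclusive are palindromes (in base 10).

1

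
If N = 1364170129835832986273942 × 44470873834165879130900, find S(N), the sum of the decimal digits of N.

181

1364170129835832986273942 × 44470873834165879130900 = 60665837732267015220420836579274301128277007800
Sum of its 47 digits: 181.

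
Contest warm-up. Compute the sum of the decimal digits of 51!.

198

51! = 1551118753287382280224243016469303211063259720016986112000000000000
Sum of its 67 digits: 198.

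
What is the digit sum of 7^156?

550

7^156 = 684375166571500149069971016475029073861656567929830694323100654407833221808533066171413712544046001452274401914981868928799404253601
Sum of its 132 digits: 550.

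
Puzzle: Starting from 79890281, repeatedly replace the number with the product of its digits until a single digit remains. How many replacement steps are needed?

1

79890281 → 0 (1 step)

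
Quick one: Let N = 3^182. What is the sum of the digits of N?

360

3^182 = 685596132412797531053607549485540055753823212621556770516014091704614236087297342176409
Sum of its 87 digits: 360.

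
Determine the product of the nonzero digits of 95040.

9×5×4 = 180

180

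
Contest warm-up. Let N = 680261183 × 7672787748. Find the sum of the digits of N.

680261183 × 7672787748 = 5219499670362385884
Sum of its 19 digits: 99.

99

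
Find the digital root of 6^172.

9

The digital root of n equals n mod 9 (or 9 when 9 | n), so we need 6^172 mod 9.
6^172 ≡ 0 (mod 9), so the digital root is 9.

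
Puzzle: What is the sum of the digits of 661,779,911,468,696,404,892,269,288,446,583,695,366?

213

6+6+1+7+7+9+9+1+1+4+6+8+6+9+6+4+0+4+8+9+2+2+6+9+2+8+8+4+4+6+5+8+3+6+9+5+3+6+6 = 213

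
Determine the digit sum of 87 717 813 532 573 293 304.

88

8+7+7+1+7+8+1+3+5+3+2+5+7+3+2+9+3+3+0+4 = 88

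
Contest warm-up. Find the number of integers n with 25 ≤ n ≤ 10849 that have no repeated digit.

5522

The integers in [25, 10849] that have no repeated digit: 25, 26, 27, 28, 29, 30, …, 10847, 10849.
5522 qualify.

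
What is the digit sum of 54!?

54! = 230843697339241380472092742683027581083278564571807941132288000000000000
Sum of its 72 digits: 261.

261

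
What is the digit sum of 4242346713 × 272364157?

4242346713 × 272364157 = 1155463186187965941
Sum of its 19 digits: 90.

90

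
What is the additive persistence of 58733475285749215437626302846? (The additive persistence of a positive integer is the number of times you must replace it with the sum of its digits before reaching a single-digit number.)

3

58733475285749215437626302846 → 136 → 10 → 1 (3 steps)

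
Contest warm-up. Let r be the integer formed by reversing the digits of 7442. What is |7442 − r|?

4995

Reverse of 7442 is 2447.
|7442 − 2447| = 4995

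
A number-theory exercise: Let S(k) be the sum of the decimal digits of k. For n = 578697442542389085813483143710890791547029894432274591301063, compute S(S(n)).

First digit sum: 271.
2+7+1 = 10.

10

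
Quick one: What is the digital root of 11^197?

5

The digital root of n equals n mod 9 (or 9 when 9 | n), so we need 11^197 mod 9.
11^197 ≡ 5 (mod 9), so the digital root is 5.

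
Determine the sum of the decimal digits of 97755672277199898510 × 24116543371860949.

97755672277199898510 × 24116543371860949 = 2357528910318516335144596252632285990
Sum of its 37 digits: 159.

159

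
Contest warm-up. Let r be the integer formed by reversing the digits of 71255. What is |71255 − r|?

Reverse of 71255 is 55217.
|71255 − 55217| = 16038

16038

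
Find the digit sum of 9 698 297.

50

9+6+9+8+2+9+7 = 50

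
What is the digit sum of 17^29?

17^29 = 481968572106750915091411825223071697
Sum of its 36 digits: 152.

152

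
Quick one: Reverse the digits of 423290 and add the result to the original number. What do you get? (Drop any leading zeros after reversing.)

Reverse of 423290 is 92324.
423290 + 92324 = 515614

515614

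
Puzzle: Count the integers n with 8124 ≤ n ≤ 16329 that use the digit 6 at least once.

The integers in [8124, 16329] that use the digit 6 at least once: 8126, 8136, 8146, 8156, 8160, 8161, …, 16328, 16329.
2477 qualify.

2477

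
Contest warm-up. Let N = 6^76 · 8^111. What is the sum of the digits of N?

684

6^76 · 8^111 = 2412590343808716982271028910148120161464097743897290000004656955205334549969243180687304137834224271975713401816693551180283316948877866800742685373919030935552
Sum of its 160 digits: 684.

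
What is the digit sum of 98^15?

98^15 = 738569102645403913023102943232
Sum of its 30 digits: 107.

107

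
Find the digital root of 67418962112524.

6+7+4+1+8+9+6+2+1+1+2+5+2+4 = 58
5+8 = 13
1+3 = 4

4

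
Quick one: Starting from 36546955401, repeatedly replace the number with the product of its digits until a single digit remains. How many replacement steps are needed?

1

36546955401 → 0 (1 step)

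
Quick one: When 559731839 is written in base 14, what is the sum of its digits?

56

559731839 in base 14 is 544A3C99.
Digit sum: 5+4+4+10+3+12+9+9 = 56.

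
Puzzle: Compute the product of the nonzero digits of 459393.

4×5×9×3×9×3 = 14580

14580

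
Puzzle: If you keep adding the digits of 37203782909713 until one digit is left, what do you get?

3+7+2+0+3+7+8+2+9+0+9+7+1+3 = 61
6+1 = 7
(Equivalently, 37203782909713 mod 9 = 7.)

7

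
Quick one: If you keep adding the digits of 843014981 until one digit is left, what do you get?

2

8+4+3+0+1+4+9+8+1 = 38
3+8 = 11
1+1 = 2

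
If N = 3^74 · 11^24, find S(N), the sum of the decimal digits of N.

324

3^74 · 11^24 = 1997088418182930322593778908026867689360592567723447569878729
Sum of its 61 digits: 324.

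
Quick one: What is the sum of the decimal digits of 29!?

126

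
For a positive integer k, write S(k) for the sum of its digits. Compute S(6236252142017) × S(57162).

861

S(6236252142017) = 6+2+3+6+2+5+2+1+4+2+0+1+7 = 41.
S(57162) = 5+7+1+6+2 = 21.
41 · 21 = 861.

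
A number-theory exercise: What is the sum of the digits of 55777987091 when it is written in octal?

36

55777987091 in base 8 is 637450105023.
Digit sum: 6+3+7+4+5+0+1+0+5+0+2+3 = 36.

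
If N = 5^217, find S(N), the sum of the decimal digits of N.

743

5^217 = 47477838728798993737366211347809785771104829168099724831398899954145041153224055795165594658857068000465138164940814835546234462526626884937286376953125
Sum of its 152 digits: 743.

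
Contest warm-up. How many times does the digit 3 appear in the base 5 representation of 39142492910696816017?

39142492910696816017 in base 5 is 10111322334312322101341103032.
The digit 3 appears 8 times.

8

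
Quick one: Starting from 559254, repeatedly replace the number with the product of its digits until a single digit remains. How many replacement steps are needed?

559254 → 9000 → 0 (2 steps)

2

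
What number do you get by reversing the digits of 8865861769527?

7259671685688

Reversing 8865861769527 gives 7259671685688.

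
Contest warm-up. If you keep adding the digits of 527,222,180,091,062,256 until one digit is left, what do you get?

6

5+2+7+2+2+2+1+8+0+0+9+1+0+6+2+2+5+6 = 60
6+0 = 6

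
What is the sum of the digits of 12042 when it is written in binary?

12042 in base 2 is 10111100001010.
Digit sum: 1+0+1+1+1+1+0+0+0+0+1+0+1+0 = 7.

7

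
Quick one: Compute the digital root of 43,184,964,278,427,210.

9

4+3+1+8+4+9+6+4+2+7+8+4+2+7+2+1+0 = 72
7+2 = 9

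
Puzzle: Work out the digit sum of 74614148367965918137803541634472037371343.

178

7+4+6+1+4+1+4+8+3+6+7+9+6+5+9+1+8+1+3+7+8+0+3+5+4+1+6+3+4+4+7+2+0+3+7+3+7+1+3+4+3 = 178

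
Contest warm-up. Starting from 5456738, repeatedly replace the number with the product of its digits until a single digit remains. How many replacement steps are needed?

5456738 → 100800 → 0 (2 steps)

2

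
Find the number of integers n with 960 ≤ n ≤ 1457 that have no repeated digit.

218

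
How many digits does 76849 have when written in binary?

17

76849 in base 2 is 10010110000110001, which has 17 digits.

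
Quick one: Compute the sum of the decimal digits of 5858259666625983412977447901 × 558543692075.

164

5858259666625983412977447901 × 558543692075 = 3272093983331335433612133219335499084575
Sum of its 40 digits: 164.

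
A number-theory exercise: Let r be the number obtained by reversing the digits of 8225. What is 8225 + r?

Reverse of 8225 is 5228.
8225 + 5228 = 13453

13453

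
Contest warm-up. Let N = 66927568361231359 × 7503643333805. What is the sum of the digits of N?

66927568361231359 × 7503643333805 = 502200602181532115161670790995
Sum of its 30 digits: 104.

104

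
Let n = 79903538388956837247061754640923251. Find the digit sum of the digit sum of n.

16

First digit sum: 169.
1+6+9 = 16.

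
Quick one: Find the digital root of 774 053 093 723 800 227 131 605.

4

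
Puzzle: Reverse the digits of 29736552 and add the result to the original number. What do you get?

55300344

Reverse of 29736552 is 25563792.
29736552 + 25563792 = 55300344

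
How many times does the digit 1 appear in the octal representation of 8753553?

3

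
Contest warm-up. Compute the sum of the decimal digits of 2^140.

2^140 = 1393796574908163946345982392040522594123776
Sum of its 43 digits: 202.

202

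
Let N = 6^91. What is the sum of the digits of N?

6^91 = 64828173374159223109795162223394893092344094371665395695908267759763456
Sum of its 71 digits: 342.

342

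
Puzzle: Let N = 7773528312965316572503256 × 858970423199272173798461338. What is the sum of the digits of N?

7773528312965316572503256 × 858970423199272173798461338 = 6677230904739342245620516499984093290769811795116528
Sum of its 52 digits: 245.

245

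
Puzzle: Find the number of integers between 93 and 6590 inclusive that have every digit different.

3504

The integers in [93, 6590] that have every digit different: 93, 94, 95, 96, 97, 98, …, 6589, 6590.
3504 qualify.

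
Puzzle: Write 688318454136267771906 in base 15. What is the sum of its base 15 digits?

688318454136267771906 in base 15 is 6EBD3DDB6080338AA6.
Digit sum: 6+14+11+13+3+13+13+11+6+0+8+0+3+3+8+10+10+6 = 138.

138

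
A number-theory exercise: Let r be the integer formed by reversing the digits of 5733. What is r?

3375

Reversing 5733 gives 3375.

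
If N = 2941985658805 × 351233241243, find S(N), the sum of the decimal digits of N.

2941985658805 × 351233241243 = 1033323158632502852094615
Sum of its 25 digits: 87.

87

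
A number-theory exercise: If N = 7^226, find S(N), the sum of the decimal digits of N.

7^226 = 98210301255363906664487239728796419564050075257618403455679615144424361729111752426867651415870494488227101170894548929332522449206049116736891102869406735762872925327934834667295953376185649
Sum of its 191 digits: 871.

871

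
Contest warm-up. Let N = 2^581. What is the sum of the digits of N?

797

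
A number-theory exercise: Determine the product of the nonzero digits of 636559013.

72900

6×3×6×5×5×9×1×3 = 72900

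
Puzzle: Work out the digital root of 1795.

4

1+7+9+5 = 22
2+2 = 4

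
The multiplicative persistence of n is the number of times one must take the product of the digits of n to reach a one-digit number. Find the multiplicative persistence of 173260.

1

173260 → 0 (1 step)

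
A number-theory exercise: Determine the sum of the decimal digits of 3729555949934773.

3+7+2+9+5+5+5+9+4+9+9+3+4+7+7+3 = 91

91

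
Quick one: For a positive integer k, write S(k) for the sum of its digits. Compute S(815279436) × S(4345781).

S(815279436) = 8+1+5+2+7+9+4+3+6 = 45.
S(4345781) = 4+3+4+5+7+8+1 = 32.
45 · 32 = 1440.

1440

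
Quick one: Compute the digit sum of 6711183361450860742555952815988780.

6+7+1+1+1+8+3+3+6+1+4+5+0+8+6+0+7+4+2+5+5+5+9+5+2+8+1+5+9+8+8+7+8+0 = 158

158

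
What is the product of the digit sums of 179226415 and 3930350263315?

1591

S(179226415) = 1+7+9+2+2+6+4+1+5 = 37.
S(3930350263315) = 3+9+3+0+3+5+0+2+6+3+3+1+5 = 43.
37 · 43 = 1591.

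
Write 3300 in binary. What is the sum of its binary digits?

3300 in base 2 is 110011100100.
Digit sum: 1+1+0+0+1+1+1+0+0+1+0+0 = 6.

6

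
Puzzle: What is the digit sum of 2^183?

278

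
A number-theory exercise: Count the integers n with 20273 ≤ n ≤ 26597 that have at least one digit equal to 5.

The integers in [20273, 26597] that have at least one digit equal to 5: 20275, 20285, 20295, 20305, 20315, 20325, …, 26596, 26597.
2494 qualify.

2494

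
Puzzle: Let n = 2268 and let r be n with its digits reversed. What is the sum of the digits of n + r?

18

Reversal of 2268 is 8622; 2268 + 8622 = 10890.
Digit sum of 10890: 1+0+8+9+0 = 18.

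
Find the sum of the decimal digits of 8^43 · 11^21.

280

8^43 · 11^21 = 5036349133677419293913824193721544609788873665420346819346432
Sum of its 61 digits: 280.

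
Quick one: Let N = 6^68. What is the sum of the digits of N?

6^68 = 82089011515213367907186323883068205046425814529212416
Sum of its 53 digits: 207.

207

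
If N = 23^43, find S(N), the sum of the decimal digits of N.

23^43 = 35834136918934220777541995677272642015423987712183913488967
Sum of its 59 digits: 284.

284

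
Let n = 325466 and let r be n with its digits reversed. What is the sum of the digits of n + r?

52

Reversal of 325466 is 664523; 325466 + 664523 = 989989.
Digit sum of 989989: 9+8+9+9+8+9 = 52.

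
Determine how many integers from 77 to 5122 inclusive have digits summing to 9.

185

The integers in [77, 5122] that have digits summing to 9: 81, 90, 108, 117, 126, 135, …, 5112, 5121.
185 qualify.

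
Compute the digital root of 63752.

5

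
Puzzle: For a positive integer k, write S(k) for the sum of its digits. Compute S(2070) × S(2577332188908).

S(2070) = 2+0+7+0 = 9.
S(2577332188908) = 2+5+7+7+3+3+2+1+8+8+9+0+8 = 63.
9 · 63 = 567.

567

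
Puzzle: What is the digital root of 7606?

1

7+6+0+6 = 19
1+9 = 10
1+0 = 1
(Equivalently, 7606 mod 9 = 1.)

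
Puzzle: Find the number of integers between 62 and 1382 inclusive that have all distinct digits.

838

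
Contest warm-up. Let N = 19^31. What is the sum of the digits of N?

199

19^31 = 4378865740046709085864680868712732574619
Sum of its 40 digits: 199.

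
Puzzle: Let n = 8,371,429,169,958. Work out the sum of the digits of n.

72

8+3+7+1+4+2+9+1+6+9+9+5+8 = 72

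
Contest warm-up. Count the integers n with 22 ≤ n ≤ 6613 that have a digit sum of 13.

415

The integers in [22, 6613] that have a digit sum of 13: 49, 58, 67, 76, 85, 94, …, 6601, 6610.
415 qualify.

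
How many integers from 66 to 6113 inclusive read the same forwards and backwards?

145

The integers in [66, 6113] that read the same forwards and backwards: 66, 77, 88, 99, 101, 111, …, 5995, 6006.
145 qualify.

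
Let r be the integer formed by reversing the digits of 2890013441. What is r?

Reversing 2890013441 gives 1443100982.

1443100982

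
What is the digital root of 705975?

6

7+0+5+9+7+5 = 33
3+3 = 6
(Equivalently, 705975 mod 9 = 6.)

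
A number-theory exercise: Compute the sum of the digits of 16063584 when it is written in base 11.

44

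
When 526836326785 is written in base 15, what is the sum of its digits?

83

526836326785 in base 15 is DA86B375AA.
Digit sum: 13+10+8+6+11+3+7+5+10+10 = 83.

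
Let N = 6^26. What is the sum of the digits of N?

99

6^26 = 170581728179578208256
Sum of its 21 digits: 99.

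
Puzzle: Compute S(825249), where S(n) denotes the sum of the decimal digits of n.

30

8+2+5+2+4+9 = 30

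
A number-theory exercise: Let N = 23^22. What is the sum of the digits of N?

148

23^22 = 907846434775996175406740561329
Sum of its 30 digits: 148.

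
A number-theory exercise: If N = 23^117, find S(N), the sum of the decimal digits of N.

23^117 = 2099697900880111780612874579046384971121280921205556667872438286436289288241533475908372710840807983799864713718934796766070341262407620554769043038216722154103
Sum of its 160 digits: 719.

719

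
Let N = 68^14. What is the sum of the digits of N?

68^14 = 45198578652761699462938624
Sum of its 26 digits: 142.

142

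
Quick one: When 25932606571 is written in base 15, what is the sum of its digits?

53

25932606571 in base 15 is A1B9E0431.
Digit sum: 10+1+11+9+14+0+4+3+1 = 53.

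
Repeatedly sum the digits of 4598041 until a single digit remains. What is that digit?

4+5+9+8+0+4+1 = 31
3+1 = 4
(Equivalently, 4598041 mod 9 = 4.)

4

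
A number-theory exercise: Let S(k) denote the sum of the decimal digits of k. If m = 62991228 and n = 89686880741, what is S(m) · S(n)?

2535

S(62991228) = 6+2+9+9+1+2+2+8 = 39.
S(89686880741) = 8+9+6+8+6+8+8+0+7+4+1 = 65.
39 · 65 = 2535.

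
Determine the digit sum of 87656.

8+7+6+5+6 = 32

32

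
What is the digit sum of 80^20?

82

80^20 = 115292150460684697600000000000000000000
Sum of its 39 digits: 82.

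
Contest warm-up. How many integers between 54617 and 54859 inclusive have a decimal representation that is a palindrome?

The integers in [54617, 54859] that have a decimal representation that is a palindrome: 54645, 54745, 54845.
3 qualify.

3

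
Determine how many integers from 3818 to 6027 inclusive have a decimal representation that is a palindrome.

23

The integers in [3818, 6027] that have a decimal representation that is a palindrome: 3883, 3993, 4004, 4114, 4224, 4334, …, 5995, 6006.
23 qualify.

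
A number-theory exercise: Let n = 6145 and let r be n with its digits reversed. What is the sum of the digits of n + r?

Reversal of 6145 is 5416; 6145 + 5416 = 11561.
Digit sum of 11561: 1+1+5+6+1 = 14.

14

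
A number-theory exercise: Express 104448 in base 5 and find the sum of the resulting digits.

104448 in base 5 is 11320243.
Digit sum: 1+1+3+2+0+2+4+3 = 16.

16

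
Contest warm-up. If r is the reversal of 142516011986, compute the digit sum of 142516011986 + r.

52

Reversal of 142516011986 is 689110615241; 142516011986 + 689110615241 = 831626627227.
Digit sum of 831626627227: 8+3+1+6+2+6+6+2+7+2+2+7 = 52.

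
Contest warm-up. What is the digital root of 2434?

2+4+3+4 = 13
1+3 = 4
(Equivalently, 2434 mod 9 = 4.)

4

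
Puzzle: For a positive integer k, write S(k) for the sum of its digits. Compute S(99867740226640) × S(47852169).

S(99867740226640) = 9+9+8+6+7+7+4+0+2+2+6+6+4+0 = 70.
S(47852169) = 4+7+8+5+2+1+6+9 = 42.
70 · 42 = 2940.

2940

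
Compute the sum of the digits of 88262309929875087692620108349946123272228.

191

8+8+2+6+2+3+0+9+9+2+9+8+7+5+0+8+7+6+9+2+6+2+0+1+0+8+3+4+9+9+4+6+1+2+3+2+7+2+2+2+8 = 191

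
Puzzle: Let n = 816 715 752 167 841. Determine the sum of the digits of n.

69

8+1+6+7+1+5+7+5+2+1+6+7+8+4+1 = 69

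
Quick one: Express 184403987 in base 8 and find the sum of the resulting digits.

184403987 in base 8 is 1277344023.
Digit sum: 1+2+7+7+3+4+4+0+2+3 = 33.

33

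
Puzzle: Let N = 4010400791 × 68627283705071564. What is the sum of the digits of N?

94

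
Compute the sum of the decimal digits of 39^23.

39^23 = 3930845384060594378570153036669740119
Sum of its 37 digits: 162.

162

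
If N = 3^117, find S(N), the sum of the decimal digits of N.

261

3^117 = 66555937033867822607895549241096482953017615834735226163
Sum of its 56 digits: 261.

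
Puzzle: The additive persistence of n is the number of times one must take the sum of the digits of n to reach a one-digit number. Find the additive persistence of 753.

753 → 15 → 6 (2 steps)

2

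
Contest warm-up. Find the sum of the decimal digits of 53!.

279

53! = 4274883284060025564298013753389399649690343788366813724672000000000000
Sum of its 70 digits: 279.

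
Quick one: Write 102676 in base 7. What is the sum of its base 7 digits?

102676 in base 7 is 605230.
Digit sum: 6+0+5+2+3+0 = 16.

16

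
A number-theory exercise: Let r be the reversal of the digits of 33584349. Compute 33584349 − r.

-60764184

Reverse of 33584349 is 94348533.
33584349 − 94348533 = -60764184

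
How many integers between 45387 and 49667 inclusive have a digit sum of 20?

The integers in [45387, 49667] that have a digit sum of 20: 45407, 45416, 45425, 45434, 45443, 45452, …, 49601, 49610.
231 qualify.

231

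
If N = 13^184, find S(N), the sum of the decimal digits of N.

13^184 = 9237975890043406448083455357549945175696631233243121929618311163235368785888404256850191901009157145478539697754334160217933995145030276631207715955513162887498358951128747511376718671455543920119098369761
Sum of its 205 digits: 931.

931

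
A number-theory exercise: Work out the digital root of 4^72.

The digital root of n equals n mod 9 (or 9 when 9 | n), so we need 4^72 mod 9.
4^72 ≡ 1 (mod 9), so the digital root is 1.

1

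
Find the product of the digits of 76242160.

7×6×2×4×2×1×6×0 = 0

0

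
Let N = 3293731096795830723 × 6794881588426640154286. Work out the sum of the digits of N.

204

3293731096795830723 × 6794881588426640154286 = 22380512786846273918190997343902258928778
Sum of its 41 digits: 204.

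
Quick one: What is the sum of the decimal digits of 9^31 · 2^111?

306

9^31 · 2^111 = 990483650739259899430294578444969736250493113677267650144632832
Sum of its 63 digits: 306.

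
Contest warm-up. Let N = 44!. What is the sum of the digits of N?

216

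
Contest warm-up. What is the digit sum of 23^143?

23^143 = 533433824640488811255467888429177995306089693213081491372535254217042221975386603625967546943230978654560499147586532042348230582998274774093432977517361713175569741670875184040861446737791580967
Sum of its 195 digits: 911.

911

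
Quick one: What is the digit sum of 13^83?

457

13^83 = 286614555192773908454903515714796349532804586806614556377660299844524707381194798580194256597
Sum of its 93 digits: 457.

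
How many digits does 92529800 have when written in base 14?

92529800 in base 14 is C408AB6, which has 7 digits.

7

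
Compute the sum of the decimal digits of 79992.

36

7+9+9+9+2 = 36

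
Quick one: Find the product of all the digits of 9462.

9×4×6×2 = 432

432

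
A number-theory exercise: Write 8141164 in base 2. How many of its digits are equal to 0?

8141164 in base 2 is 11111000011100101101100.
The digit 0 appears 10 times.

10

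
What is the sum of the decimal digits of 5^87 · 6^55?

5^87 · 6^55 = 40617122084163171022937285481020808219909667968750000000000000000000000000000000000000000000000000000000
Sum of its 104 digits: 207.

207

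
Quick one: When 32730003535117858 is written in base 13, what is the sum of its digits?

82

32730003535117858 in base 13 is 840AB512266C078.
Digit sum: 8+4+0+10+11+5+1+2+2+6+6+12+0+7+8 = 82.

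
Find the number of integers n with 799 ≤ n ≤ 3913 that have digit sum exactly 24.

The integers in [799, 3913] that have digit sum exactly 24: 879, 888, 897, 969, 978, 987, …, 3885, 3894.
64 qualify.

64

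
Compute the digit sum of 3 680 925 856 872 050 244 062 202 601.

3+6+8+0+9+2+5+8+5+6+8+7+2+0+5+0+2+4+4+0+6+2+2+0+2+6+0+1 = 103

103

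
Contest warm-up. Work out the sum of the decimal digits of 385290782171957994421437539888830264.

3+8+5+2+9+0+7+8+2+1+7+1+9+5+7+9+9+4+4+2+1+4+3+7+5+3+9+8+8+8+8+3+0+2+6+4 = 181

181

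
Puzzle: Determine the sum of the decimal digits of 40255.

16

4+0+2+5+5 = 16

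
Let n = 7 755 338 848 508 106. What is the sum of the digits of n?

78

7+7+5+5+3+3+8+8+4+8+5+0+8+1+0+6 = 78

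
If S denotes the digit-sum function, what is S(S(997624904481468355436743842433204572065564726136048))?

12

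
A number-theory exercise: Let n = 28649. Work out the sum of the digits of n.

2+8+6+4+9 = 29

29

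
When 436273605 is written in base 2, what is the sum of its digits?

436273605 in base 2 is 11010000000010000000111000101.
Digit sum: 1+1+0+1+0+0+0+0+0+0+0+0+1+0+0+0+0+0+0+0+1+1+1+0+0+0+1+0+1 = 9.

9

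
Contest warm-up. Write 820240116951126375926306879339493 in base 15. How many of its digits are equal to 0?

820240116951126375926306879339493 in base 15 is E684D341061C8063D32EE4618B13.
The digit 0 appears 2 times.

2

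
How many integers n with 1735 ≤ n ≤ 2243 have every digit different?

263

The integers in [1735, 2243] that have every digit different: 1735, 1736, 1738, 1739, 1740, 1742, …, 2197, 2198.
263 qualify.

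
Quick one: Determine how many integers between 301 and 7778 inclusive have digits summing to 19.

516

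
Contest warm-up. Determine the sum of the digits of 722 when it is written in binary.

5

722 in base 2 is 1011010010.
Digit sum: 1+0+1+1+0+1+0+0+1+0 = 5.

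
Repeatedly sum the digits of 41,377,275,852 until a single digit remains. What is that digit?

6

4+1+3+7+7+2+7+5+8+5+2 = 51
5+1 = 6
(Equivalently, 41,377,275,852 mod 9 = 6.)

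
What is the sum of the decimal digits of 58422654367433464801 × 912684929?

110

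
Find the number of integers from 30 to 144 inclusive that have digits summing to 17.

2

The integers in [30, 144] that have digits summing to 17: 89, 98.
2 qualify.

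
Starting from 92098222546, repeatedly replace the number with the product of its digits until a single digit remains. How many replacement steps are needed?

92098222546 → 0 (1 step)

1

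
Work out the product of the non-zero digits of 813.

24

8×1×3 = 24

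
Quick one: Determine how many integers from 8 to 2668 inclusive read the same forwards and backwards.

118

The integers in [8, 2668] that read the same forwards and backwards: 8, 9, 11, 22, 33, 44, …, 2552, 2662.
118 qualify.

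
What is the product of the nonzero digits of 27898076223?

2×7×8×9×8×7×6×2×2×3 = 4064256

4064256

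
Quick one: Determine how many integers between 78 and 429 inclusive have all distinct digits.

260

The integers in [78, 429] that have all distinct digits: 78, 79, 80, 81, 82, 83, …, 428, 429.
260 qualify.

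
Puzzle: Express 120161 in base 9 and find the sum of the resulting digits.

120161 in base 9 is 202742.
Digit sum: 2+0+2+7+4+2 = 17.

17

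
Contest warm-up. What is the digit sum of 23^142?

23^142 = 23192774984369078750237734279529478056786508400568760494458054531175748781538547983737719432314390376285239093373327480102096981869490207569279694674667900572850858333516312349602671597295286129
Sum of its 194 digits: 931.

931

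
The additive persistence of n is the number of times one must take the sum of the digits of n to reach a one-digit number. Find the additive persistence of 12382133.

12382133 → 23 → 5 (2 steps)

2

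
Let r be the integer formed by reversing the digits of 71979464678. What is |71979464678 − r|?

Reverse of 71979464678 is 87646497917.
|71979464678 − 87646497917| = 15667033239

15667033239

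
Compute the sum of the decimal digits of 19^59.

19^59 = 2795519050787988516063758624111613832293204846720819550121716154178018428779
Sum of its 76 digits: 334.

334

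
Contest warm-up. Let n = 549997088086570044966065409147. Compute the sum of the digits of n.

5+4+9+9+9+7+0+8+8+0+8+6+5+7+0+0+4+4+9+6+6+0+6+5+4+0+9+1+4+7 = 150

150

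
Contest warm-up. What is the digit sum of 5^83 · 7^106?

680

5^83 · 7^106 = 3934618244423654125954569593376039186077151492987493760984775140020482672511772775093566625798799091449334426606743164711588178761303424835205078125
Sum of its 148 digits: 680.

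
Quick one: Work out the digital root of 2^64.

The digital root of n equals n mod 9 (or 9 when 9 | n), so we need 2^64 mod 9.
2^64 ≡ 7 (mod 9), so the digital root is 7.

7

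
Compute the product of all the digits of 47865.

4×7×8×6×5 = 6720

6720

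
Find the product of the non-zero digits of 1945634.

1×9×4×5×6×3×4 = 12960

12960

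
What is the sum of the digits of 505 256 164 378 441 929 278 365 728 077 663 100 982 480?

190

5+0+5+2+5+6+1+6+4+3+7+8+4+4+1+9+2+9+2+7+8+3+6+5+7+2+8+0+7+7+6+6+3+1+0+0+9+8+2+4+8+0 = 190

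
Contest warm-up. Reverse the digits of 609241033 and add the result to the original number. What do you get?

939383939

Reverse of 609241033 is 330142906.
609241033 + 330142906 = 939383939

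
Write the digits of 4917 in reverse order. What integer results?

7194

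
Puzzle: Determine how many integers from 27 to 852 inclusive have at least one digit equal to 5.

238

The integers in [27, 852] that have at least one digit equal to 5: 35, 45, 50, 51, 52, 53, …, 851, 852.
238 qualify.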